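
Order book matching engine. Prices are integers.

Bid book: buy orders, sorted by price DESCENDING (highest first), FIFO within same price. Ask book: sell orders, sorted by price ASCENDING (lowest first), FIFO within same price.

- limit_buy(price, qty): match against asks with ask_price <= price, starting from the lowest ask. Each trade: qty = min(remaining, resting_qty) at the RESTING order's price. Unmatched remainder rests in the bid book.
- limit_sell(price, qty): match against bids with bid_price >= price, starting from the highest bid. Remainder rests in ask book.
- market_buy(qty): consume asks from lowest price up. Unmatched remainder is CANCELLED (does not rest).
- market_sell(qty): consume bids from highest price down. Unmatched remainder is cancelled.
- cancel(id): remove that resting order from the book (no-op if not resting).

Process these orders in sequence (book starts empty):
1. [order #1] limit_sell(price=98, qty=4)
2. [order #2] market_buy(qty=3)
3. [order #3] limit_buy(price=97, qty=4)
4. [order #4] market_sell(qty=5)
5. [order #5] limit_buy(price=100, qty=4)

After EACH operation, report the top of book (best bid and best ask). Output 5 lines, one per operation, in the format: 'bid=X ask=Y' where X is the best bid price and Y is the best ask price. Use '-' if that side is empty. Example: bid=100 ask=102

After op 1 [order #1] limit_sell(price=98, qty=4): fills=none; bids=[-] asks=[#1:4@98]
After op 2 [order #2] market_buy(qty=3): fills=#2x#1:3@98; bids=[-] asks=[#1:1@98]
After op 3 [order #3] limit_buy(price=97, qty=4): fills=none; bids=[#3:4@97] asks=[#1:1@98]
After op 4 [order #4] market_sell(qty=5): fills=#3x#4:4@97; bids=[-] asks=[#1:1@98]
After op 5 [order #5] limit_buy(price=100, qty=4): fills=#5x#1:1@98; bids=[#5:3@100] asks=[-]

Answer: bid=- ask=98
bid=- ask=98
bid=97 ask=98
bid=- ask=98
bid=100 ask=-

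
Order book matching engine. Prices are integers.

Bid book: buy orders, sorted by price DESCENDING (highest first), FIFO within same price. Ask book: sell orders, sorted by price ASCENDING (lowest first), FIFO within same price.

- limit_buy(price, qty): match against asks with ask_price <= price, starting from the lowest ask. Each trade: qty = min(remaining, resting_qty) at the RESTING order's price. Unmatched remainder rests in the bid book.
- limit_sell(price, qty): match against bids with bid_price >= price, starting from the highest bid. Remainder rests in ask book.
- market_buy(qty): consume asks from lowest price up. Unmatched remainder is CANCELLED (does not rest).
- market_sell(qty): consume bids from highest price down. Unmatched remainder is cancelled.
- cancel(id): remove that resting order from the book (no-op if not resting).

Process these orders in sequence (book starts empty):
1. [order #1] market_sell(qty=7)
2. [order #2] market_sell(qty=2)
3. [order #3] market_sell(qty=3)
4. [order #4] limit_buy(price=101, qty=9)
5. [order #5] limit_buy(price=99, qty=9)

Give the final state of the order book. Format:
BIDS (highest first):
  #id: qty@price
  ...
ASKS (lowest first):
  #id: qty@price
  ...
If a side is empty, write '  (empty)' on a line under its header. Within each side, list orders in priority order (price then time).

After op 1 [order #1] market_sell(qty=7): fills=none; bids=[-] asks=[-]
After op 2 [order #2] market_sell(qty=2): fills=none; bids=[-] asks=[-]
After op 3 [order #3] market_sell(qty=3): fills=none; bids=[-] asks=[-]
After op 4 [order #4] limit_buy(price=101, qty=9): fills=none; bids=[#4:9@101] asks=[-]
After op 5 [order #5] limit_buy(price=99, qty=9): fills=none; bids=[#4:9@101 #5:9@99] asks=[-]

Answer: BIDS (highest first):
  #4: 9@101
  #5: 9@99
ASKS (lowest first):
  (empty)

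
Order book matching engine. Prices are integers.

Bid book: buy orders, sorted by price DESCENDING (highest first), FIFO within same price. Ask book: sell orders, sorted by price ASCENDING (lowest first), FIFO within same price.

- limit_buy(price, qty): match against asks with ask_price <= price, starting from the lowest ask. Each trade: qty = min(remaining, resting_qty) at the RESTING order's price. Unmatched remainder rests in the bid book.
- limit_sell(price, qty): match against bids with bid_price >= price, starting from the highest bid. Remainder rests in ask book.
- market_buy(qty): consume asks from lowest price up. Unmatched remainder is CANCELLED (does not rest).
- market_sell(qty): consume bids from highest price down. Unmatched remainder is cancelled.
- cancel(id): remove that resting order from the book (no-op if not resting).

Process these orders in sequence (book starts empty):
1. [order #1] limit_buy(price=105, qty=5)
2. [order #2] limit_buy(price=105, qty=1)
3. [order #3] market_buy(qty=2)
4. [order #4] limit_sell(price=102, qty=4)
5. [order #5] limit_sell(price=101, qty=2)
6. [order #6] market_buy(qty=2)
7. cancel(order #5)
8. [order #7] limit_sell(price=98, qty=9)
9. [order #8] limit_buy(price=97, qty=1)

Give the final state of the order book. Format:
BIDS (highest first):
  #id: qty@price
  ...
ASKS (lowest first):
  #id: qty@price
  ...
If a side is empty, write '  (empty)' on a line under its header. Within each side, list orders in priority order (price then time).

Answer: BIDS (highest first):
  #8: 1@97
ASKS (lowest first):
  #7: 9@98

Derivation:
After op 1 [order #1] limit_buy(price=105, qty=5): fills=none; bids=[#1:5@105] asks=[-]
After op 2 [order #2] limit_buy(price=105, qty=1): fills=none; bids=[#1:5@105 #2:1@105] asks=[-]
After op 3 [order #3] market_buy(qty=2): fills=none; bids=[#1:5@105 #2:1@105] asks=[-]
After op 4 [order #4] limit_sell(price=102, qty=4): fills=#1x#4:4@105; bids=[#1:1@105 #2:1@105] asks=[-]
After op 5 [order #5] limit_sell(price=101, qty=2): fills=#1x#5:1@105 #2x#5:1@105; bids=[-] asks=[-]
After op 6 [order #6] market_buy(qty=2): fills=none; bids=[-] asks=[-]
After op 7 cancel(order #5): fills=none; bids=[-] asks=[-]
After op 8 [order #7] limit_sell(price=98, qty=9): fills=none; bids=[-] asks=[#7:9@98]
After op 9 [order #8] limit_buy(price=97, qty=1): fills=none; bids=[#8:1@97] asks=[#7:9@98]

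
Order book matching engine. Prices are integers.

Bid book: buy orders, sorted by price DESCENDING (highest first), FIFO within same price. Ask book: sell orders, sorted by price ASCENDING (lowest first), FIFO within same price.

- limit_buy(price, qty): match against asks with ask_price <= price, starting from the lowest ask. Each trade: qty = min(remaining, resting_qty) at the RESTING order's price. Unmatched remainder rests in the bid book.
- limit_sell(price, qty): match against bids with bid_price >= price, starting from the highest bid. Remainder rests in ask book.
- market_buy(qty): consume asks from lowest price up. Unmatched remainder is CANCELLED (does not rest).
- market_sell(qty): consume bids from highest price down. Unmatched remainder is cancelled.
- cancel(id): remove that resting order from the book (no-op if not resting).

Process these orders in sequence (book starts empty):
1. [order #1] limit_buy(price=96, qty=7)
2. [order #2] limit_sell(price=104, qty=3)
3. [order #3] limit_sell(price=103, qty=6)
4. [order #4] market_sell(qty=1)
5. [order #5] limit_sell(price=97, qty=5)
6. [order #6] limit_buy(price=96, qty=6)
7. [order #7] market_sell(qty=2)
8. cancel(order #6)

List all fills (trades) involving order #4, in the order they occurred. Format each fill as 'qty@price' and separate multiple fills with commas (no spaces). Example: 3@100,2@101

Answer: 1@96

Derivation:
After op 1 [order #1] limit_buy(price=96, qty=7): fills=none; bids=[#1:7@96] asks=[-]
After op 2 [order #2] limit_sell(price=104, qty=3): fills=none; bids=[#1:7@96] asks=[#2:3@104]
After op 3 [order #3] limit_sell(price=103, qty=6): fills=none; bids=[#1:7@96] asks=[#3:6@103 #2:3@104]
After op 4 [order #4] market_sell(qty=1): fills=#1x#4:1@96; bids=[#1:6@96] asks=[#3:6@103 #2:3@104]
After op 5 [order #5] limit_sell(price=97, qty=5): fills=none; bids=[#1:6@96] asks=[#5:5@97 #3:6@103 #2:3@104]
After op 6 [order #6] limit_buy(price=96, qty=6): fills=none; bids=[#1:6@96 #6:6@96] asks=[#5:5@97 #3:6@103 #2:3@104]
After op 7 [order #7] market_sell(qty=2): fills=#1x#7:2@96; bids=[#1:4@96 #6:6@96] asks=[#5:5@97 #3:6@103 #2:3@104]
After op 8 cancel(order #6): fills=none; bids=[#1:4@96] asks=[#5:5@97 #3:6@103 #2:3@104]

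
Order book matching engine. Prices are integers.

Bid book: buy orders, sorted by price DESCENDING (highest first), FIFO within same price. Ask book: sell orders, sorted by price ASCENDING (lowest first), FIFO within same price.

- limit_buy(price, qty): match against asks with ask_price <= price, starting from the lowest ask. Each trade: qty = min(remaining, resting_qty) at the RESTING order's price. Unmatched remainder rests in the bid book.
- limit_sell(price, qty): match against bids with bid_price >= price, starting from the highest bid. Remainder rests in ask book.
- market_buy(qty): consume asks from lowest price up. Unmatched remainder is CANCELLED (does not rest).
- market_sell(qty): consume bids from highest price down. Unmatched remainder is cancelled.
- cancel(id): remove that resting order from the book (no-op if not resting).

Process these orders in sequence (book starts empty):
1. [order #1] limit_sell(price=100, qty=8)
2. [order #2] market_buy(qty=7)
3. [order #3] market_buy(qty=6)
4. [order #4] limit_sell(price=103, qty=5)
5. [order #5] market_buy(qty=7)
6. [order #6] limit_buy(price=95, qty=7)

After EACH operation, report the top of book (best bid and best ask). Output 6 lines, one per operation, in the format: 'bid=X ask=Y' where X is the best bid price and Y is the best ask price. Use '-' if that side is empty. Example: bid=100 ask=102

Answer: bid=- ask=100
bid=- ask=100
bid=- ask=-
bid=- ask=103
bid=- ask=-
bid=95 ask=-

Derivation:
After op 1 [order #1] limit_sell(price=100, qty=8): fills=none; bids=[-] asks=[#1:8@100]
After op 2 [order #2] market_buy(qty=7): fills=#2x#1:7@100; bids=[-] asks=[#1:1@100]
After op 3 [order #3] market_buy(qty=6): fills=#3x#1:1@100; bids=[-] asks=[-]
After op 4 [order #4] limit_sell(price=103, qty=5): fills=none; bids=[-] asks=[#4:5@103]
After op 5 [order #5] market_buy(qty=7): fills=#5x#4:5@103; bids=[-] asks=[-]
After op 6 [order #6] limit_buy(price=95, qty=7): fills=none; bids=[#6:7@95] asks=[-]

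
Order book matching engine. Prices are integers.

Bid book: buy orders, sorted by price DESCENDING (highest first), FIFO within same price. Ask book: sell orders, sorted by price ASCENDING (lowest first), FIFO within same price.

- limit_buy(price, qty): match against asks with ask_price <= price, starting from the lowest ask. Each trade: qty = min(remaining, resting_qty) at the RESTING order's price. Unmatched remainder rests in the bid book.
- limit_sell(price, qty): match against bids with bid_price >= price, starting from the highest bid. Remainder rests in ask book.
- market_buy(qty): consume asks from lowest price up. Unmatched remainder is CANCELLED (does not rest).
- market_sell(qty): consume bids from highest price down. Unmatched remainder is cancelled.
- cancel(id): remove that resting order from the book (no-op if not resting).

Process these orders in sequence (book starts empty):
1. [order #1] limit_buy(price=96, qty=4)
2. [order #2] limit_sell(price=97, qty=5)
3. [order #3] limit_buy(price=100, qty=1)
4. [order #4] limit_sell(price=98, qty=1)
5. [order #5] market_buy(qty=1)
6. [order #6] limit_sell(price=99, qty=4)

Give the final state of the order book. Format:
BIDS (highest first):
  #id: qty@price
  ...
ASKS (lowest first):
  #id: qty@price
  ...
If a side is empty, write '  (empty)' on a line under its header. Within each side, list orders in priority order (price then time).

Answer: BIDS (highest first):
  #1: 4@96
ASKS (lowest first):
  #2: 3@97
  #4: 1@98
  #6: 4@99

Derivation:
After op 1 [order #1] limit_buy(price=96, qty=4): fills=none; bids=[#1:4@96] asks=[-]
After op 2 [order #2] limit_sell(price=97, qty=5): fills=none; bids=[#1:4@96] asks=[#2:5@97]
After op 3 [order #3] limit_buy(price=100, qty=1): fills=#3x#2:1@97; bids=[#1:4@96] asks=[#2:4@97]
After op 4 [order #4] limit_sell(price=98, qty=1): fills=none; bids=[#1:4@96] asks=[#2:4@97 #4:1@98]
After op 5 [order #5] market_buy(qty=1): fills=#5x#2:1@97; bids=[#1:4@96] asks=[#2:3@97 #4:1@98]
After op 6 [order #6] limit_sell(price=99, qty=4): fills=none; bids=[#1:4@96] asks=[#2:3@97 #4:1@98 #6:4@99]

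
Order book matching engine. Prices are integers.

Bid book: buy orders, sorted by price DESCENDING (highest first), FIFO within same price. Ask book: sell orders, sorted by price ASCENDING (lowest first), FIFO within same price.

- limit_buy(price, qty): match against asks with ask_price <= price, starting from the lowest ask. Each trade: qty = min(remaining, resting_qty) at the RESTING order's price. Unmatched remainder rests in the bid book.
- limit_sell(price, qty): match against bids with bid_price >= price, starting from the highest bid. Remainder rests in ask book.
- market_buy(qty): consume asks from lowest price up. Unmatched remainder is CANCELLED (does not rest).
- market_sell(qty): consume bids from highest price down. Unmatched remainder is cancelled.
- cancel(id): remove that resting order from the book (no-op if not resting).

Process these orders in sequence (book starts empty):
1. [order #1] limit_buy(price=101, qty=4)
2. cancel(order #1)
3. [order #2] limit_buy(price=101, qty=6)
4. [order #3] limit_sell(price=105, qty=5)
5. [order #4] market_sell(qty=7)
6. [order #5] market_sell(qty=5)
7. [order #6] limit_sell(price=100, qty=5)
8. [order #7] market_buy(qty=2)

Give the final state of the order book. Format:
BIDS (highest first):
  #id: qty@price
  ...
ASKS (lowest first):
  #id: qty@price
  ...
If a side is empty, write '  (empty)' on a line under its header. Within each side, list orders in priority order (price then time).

Answer: BIDS (highest first):
  (empty)
ASKS (lowest first):
  #6: 3@100
  #3: 5@105

Derivation:
After op 1 [order #1] limit_buy(price=101, qty=4): fills=none; bids=[#1:4@101] asks=[-]
After op 2 cancel(order #1): fills=none; bids=[-] asks=[-]
After op 3 [order #2] limit_buy(price=101, qty=6): fills=none; bids=[#2:6@101] asks=[-]
After op 4 [order #3] limit_sell(price=105, qty=5): fills=none; bids=[#2:6@101] asks=[#3:5@105]
After op 5 [order #4] market_sell(qty=7): fills=#2x#4:6@101; bids=[-] asks=[#3:5@105]
After op 6 [order #5] market_sell(qty=5): fills=none; bids=[-] asks=[#3:5@105]
After op 7 [order #6] limit_sell(price=100, qty=5): fills=none; bids=[-] asks=[#6:5@100 #3:5@105]
After op 8 [order #7] market_buy(qty=2): fills=#7x#6:2@100; bids=[-] asks=[#6:3@100 #3:5@105]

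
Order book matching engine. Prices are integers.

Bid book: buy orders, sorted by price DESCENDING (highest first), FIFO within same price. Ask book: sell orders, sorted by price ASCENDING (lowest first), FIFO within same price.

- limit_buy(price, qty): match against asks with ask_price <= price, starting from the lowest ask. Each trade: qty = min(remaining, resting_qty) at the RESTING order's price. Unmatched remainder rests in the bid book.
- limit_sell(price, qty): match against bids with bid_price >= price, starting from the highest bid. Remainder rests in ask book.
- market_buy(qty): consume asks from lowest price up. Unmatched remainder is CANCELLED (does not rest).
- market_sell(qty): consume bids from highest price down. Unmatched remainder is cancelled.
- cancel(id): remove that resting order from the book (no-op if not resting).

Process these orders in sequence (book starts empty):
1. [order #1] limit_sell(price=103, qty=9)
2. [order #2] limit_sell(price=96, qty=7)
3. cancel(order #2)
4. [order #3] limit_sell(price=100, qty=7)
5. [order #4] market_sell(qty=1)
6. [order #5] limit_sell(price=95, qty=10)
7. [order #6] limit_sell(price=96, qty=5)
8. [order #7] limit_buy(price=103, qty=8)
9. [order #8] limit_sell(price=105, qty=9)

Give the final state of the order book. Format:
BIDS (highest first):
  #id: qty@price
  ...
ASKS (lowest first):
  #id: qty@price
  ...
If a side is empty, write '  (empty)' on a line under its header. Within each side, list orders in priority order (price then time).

Answer: BIDS (highest first):
  (empty)
ASKS (lowest first):
  #5: 2@95
  #6: 5@96
  #3: 7@100
  #1: 9@103
  #8: 9@105

Derivation:
After op 1 [order #1] limit_sell(price=103, qty=9): fills=none; bids=[-] asks=[#1:9@103]
After op 2 [order #2] limit_sell(price=96, qty=7): fills=none; bids=[-] asks=[#2:7@96 #1:9@103]
After op 3 cancel(order #2): fills=none; bids=[-] asks=[#1:9@103]
After op 4 [order #3] limit_sell(price=100, qty=7): fills=none; bids=[-] asks=[#3:7@100 #1:9@103]
After op 5 [order #4] market_sell(qty=1): fills=none; bids=[-] asks=[#3:7@100 #1:9@103]
After op 6 [order #5] limit_sell(price=95, qty=10): fills=none; bids=[-] asks=[#5:10@95 #3:7@100 #1:9@103]
After op 7 [order #6] limit_sell(price=96, qty=5): fills=none; bids=[-] asks=[#5:10@95 #6:5@96 #3:7@100 #1:9@103]
After op 8 [order #7] limit_buy(price=103, qty=8): fills=#7x#5:8@95; bids=[-] asks=[#5:2@95 #6:5@96 #3:7@100 #1:9@103]
After op 9 [order #8] limit_sell(price=105, qty=9): fills=none; bids=[-] asks=[#5:2@95 #6:5@96 #3:7@100 #1:9@103 #8:9@105]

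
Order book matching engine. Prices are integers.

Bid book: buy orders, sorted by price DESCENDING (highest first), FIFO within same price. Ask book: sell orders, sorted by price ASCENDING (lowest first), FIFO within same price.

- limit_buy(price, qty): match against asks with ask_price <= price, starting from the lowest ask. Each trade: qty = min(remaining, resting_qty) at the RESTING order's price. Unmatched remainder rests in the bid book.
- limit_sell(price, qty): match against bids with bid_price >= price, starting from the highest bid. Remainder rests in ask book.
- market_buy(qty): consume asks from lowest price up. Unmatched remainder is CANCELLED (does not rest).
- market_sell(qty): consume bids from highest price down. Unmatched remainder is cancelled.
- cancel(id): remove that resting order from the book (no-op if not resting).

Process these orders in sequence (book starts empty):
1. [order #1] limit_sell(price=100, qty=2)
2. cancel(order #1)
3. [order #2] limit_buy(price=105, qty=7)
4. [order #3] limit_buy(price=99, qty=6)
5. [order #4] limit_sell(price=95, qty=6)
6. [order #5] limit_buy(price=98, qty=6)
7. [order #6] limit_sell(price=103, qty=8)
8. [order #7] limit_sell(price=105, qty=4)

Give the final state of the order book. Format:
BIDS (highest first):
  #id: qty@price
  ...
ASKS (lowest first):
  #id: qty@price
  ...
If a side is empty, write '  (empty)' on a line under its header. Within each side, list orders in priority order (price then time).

After op 1 [order #1] limit_sell(price=100, qty=2): fills=none; bids=[-] asks=[#1:2@100]
After op 2 cancel(order #1): fills=none; bids=[-] asks=[-]
After op 3 [order #2] limit_buy(price=105, qty=7): fills=none; bids=[#2:7@105] asks=[-]
After op 4 [order #3] limit_buy(price=99, qty=6): fills=none; bids=[#2:7@105 #3:6@99] asks=[-]
After op 5 [order #4] limit_sell(price=95, qty=6): fills=#2x#4:6@105; bids=[#2:1@105 #3:6@99] asks=[-]
After op 6 [order #5] limit_buy(price=98, qty=6): fills=none; bids=[#2:1@105 #3:6@99 #5:6@98] asks=[-]
After op 7 [order #6] limit_sell(price=103, qty=8): fills=#2x#6:1@105; bids=[#3:6@99 #5:6@98] asks=[#6:7@103]
After op 8 [order #7] limit_sell(price=105, qty=4): fills=none; bids=[#3:6@99 #5:6@98] asks=[#6:7@103 #7:4@105]

Answer: BIDS (highest first):
  #3: 6@99
  #5: 6@98
ASKS (lowest first):
  #6: 7@103
  #7: 4@105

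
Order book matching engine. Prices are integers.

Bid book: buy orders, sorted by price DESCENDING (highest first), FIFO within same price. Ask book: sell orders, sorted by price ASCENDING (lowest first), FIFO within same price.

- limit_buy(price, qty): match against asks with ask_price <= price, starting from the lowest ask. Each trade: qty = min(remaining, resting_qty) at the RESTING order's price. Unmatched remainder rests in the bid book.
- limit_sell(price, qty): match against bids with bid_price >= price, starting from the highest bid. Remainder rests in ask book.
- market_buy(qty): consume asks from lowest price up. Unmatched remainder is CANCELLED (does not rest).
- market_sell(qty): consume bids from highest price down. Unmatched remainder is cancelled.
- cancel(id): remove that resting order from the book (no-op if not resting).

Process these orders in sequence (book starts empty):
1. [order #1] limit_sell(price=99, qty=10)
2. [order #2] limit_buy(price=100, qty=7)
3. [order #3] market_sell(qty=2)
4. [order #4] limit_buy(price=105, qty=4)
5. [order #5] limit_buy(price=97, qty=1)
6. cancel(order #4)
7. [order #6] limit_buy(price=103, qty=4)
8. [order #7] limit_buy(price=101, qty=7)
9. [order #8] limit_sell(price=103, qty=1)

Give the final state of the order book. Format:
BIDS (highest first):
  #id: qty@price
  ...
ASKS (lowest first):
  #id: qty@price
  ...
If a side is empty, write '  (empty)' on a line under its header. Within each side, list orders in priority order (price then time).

After op 1 [order #1] limit_sell(price=99, qty=10): fills=none; bids=[-] asks=[#1:10@99]
After op 2 [order #2] limit_buy(price=100, qty=7): fills=#2x#1:7@99; bids=[-] asks=[#1:3@99]
After op 3 [order #3] market_sell(qty=2): fills=none; bids=[-] asks=[#1:3@99]
After op 4 [order #4] limit_buy(price=105, qty=4): fills=#4x#1:3@99; bids=[#4:1@105] asks=[-]
After op 5 [order #5] limit_buy(price=97, qty=1): fills=none; bids=[#4:1@105 #5:1@97] asks=[-]
After op 6 cancel(order #4): fills=none; bids=[#5:1@97] asks=[-]
After op 7 [order #6] limit_buy(price=103, qty=4): fills=none; bids=[#6:4@103 #5:1@97] asks=[-]
After op 8 [order #7] limit_buy(price=101, qty=7): fills=none; bids=[#6:4@103 #7:7@101 #5:1@97] asks=[-]
After op 9 [order #8] limit_sell(price=103, qty=1): fills=#6x#8:1@103; bids=[#6:3@103 #7:7@101 #5:1@97] asks=[-]

Answer: BIDS (highest first):
  #6: 3@103
  #7: 7@101
  #5: 1@97
ASKS (lowest first):
  (empty)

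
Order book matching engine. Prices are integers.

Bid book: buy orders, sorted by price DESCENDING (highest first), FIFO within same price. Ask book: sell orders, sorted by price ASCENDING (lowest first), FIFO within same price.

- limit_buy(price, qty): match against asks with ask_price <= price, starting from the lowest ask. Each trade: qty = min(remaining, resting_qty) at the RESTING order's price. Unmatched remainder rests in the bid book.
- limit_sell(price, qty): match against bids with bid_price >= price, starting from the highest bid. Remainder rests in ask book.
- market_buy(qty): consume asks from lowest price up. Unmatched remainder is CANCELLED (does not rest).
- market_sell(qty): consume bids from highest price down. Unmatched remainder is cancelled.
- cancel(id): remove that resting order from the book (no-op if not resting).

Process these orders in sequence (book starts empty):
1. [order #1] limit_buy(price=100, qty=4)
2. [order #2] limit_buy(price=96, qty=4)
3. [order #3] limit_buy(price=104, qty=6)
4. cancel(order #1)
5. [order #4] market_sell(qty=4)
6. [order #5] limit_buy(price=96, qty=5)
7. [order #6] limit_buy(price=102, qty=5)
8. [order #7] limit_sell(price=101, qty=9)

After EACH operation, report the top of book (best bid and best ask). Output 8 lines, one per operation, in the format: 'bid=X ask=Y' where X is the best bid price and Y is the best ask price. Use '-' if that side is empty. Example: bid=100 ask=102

After op 1 [order #1] limit_buy(price=100, qty=4): fills=none; bids=[#1:4@100] asks=[-]
After op 2 [order #2] limit_buy(price=96, qty=4): fills=none; bids=[#1:4@100 #2:4@96] asks=[-]
After op 3 [order #3] limit_buy(price=104, qty=6): fills=none; bids=[#3:6@104 #1:4@100 #2:4@96] asks=[-]
After op 4 cancel(order #1): fills=none; bids=[#3:6@104 #2:4@96] asks=[-]
After op 5 [order #4] market_sell(qty=4): fills=#3x#4:4@104; bids=[#3:2@104 #2:4@96] asks=[-]
After op 6 [order #5] limit_buy(price=96, qty=5): fills=none; bids=[#3:2@104 #2:4@96 #5:5@96] asks=[-]
After op 7 [order #6] limit_buy(price=102, qty=5): fills=none; bids=[#3:2@104 #6:5@102 #2:4@96 #5:5@96] asks=[-]
After op 8 [order #7] limit_sell(price=101, qty=9): fills=#3x#7:2@104 #6x#7:5@102; bids=[#2:4@96 #5:5@96] asks=[#7:2@101]

Answer: bid=100 ask=-
bid=100 ask=-
bid=104 ask=-
bid=104 ask=-
bid=104 ask=-
bid=104 ask=-
bid=104 ask=-
bid=96 ask=101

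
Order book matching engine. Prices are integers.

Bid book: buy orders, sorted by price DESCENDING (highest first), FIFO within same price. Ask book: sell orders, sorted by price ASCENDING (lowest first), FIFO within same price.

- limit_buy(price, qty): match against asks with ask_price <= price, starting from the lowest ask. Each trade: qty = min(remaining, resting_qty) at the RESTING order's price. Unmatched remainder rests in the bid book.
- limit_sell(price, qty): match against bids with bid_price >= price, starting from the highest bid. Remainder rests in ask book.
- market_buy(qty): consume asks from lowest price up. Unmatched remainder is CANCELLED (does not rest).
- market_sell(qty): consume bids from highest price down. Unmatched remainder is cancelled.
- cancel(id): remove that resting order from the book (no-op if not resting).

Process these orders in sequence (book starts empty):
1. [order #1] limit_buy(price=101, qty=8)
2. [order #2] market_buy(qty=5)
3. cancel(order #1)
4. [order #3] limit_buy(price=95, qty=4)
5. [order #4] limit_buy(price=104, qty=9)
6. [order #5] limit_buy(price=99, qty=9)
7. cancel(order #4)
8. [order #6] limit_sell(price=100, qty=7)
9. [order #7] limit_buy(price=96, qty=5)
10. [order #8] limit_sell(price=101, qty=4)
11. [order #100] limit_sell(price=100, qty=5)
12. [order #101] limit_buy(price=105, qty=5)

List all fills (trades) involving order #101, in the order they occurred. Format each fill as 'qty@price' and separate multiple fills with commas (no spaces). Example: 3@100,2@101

After op 1 [order #1] limit_buy(price=101, qty=8): fills=none; bids=[#1:8@101] asks=[-]
After op 2 [order #2] market_buy(qty=5): fills=none; bids=[#1:8@101] asks=[-]
After op 3 cancel(order #1): fills=none; bids=[-] asks=[-]
After op 4 [order #3] limit_buy(price=95, qty=4): fills=none; bids=[#3:4@95] asks=[-]
After op 5 [order #4] limit_buy(price=104, qty=9): fills=none; bids=[#4:9@104 #3:4@95] asks=[-]
After op 6 [order #5] limit_buy(price=99, qty=9): fills=none; bids=[#4:9@104 #5:9@99 #3:4@95] asks=[-]
After op 7 cancel(order #4): fills=none; bids=[#5:9@99 #3:4@95] asks=[-]
After op 8 [order #6] limit_sell(price=100, qty=7): fills=none; bids=[#5:9@99 #3:4@95] asks=[#6:7@100]
After op 9 [order #7] limit_buy(price=96, qty=5): fills=none; bids=[#5:9@99 #7:5@96 #3:4@95] asks=[#6:7@100]
After op 10 [order #8] limit_sell(price=101, qty=4): fills=none; bids=[#5:9@99 #7:5@96 #3:4@95] asks=[#6:7@100 #8:4@101]
After op 11 [order #100] limit_sell(price=100, qty=5): fills=none; bids=[#5:9@99 #7:5@96 #3:4@95] asks=[#6:7@100 #100:5@100 #8:4@101]
After op 12 [order #101] limit_buy(price=105, qty=5): fills=#101x#6:5@100; bids=[#5:9@99 #7:5@96 #3:4@95] asks=[#6:2@100 #100:5@100 #8:4@101]

Answer: 5@100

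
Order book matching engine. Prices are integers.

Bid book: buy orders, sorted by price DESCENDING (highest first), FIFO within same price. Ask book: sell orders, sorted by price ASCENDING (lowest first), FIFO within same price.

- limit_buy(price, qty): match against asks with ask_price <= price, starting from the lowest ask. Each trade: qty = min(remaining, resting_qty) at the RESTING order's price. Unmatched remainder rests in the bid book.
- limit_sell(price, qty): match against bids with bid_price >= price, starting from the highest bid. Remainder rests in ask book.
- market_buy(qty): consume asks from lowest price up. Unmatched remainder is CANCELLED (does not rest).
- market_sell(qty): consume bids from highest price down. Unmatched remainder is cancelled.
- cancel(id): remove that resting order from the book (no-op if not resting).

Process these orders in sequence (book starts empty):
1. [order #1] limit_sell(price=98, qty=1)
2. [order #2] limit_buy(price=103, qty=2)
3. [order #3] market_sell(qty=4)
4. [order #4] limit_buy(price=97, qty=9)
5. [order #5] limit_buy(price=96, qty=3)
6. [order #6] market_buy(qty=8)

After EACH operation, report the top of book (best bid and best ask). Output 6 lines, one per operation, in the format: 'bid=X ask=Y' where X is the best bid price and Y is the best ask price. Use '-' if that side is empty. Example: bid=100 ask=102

After op 1 [order #1] limit_sell(price=98, qty=1): fills=none; bids=[-] asks=[#1:1@98]
After op 2 [order #2] limit_buy(price=103, qty=2): fills=#2x#1:1@98; bids=[#2:1@103] asks=[-]
After op 3 [order #3] market_sell(qty=4): fills=#2x#3:1@103; bids=[-] asks=[-]
After op 4 [order #4] limit_buy(price=97, qty=9): fills=none; bids=[#4:9@97] asks=[-]
After op 5 [order #5] limit_buy(price=96, qty=3): fills=none; bids=[#4:9@97 #5:3@96] asks=[-]
After op 6 [order #6] market_buy(qty=8): fills=none; bids=[#4:9@97 #5:3@96] asks=[-]

Answer: bid=- ask=98
bid=103 ask=-
bid=- ask=-
bid=97 ask=-
bid=97 ask=-
bid=97 ask=-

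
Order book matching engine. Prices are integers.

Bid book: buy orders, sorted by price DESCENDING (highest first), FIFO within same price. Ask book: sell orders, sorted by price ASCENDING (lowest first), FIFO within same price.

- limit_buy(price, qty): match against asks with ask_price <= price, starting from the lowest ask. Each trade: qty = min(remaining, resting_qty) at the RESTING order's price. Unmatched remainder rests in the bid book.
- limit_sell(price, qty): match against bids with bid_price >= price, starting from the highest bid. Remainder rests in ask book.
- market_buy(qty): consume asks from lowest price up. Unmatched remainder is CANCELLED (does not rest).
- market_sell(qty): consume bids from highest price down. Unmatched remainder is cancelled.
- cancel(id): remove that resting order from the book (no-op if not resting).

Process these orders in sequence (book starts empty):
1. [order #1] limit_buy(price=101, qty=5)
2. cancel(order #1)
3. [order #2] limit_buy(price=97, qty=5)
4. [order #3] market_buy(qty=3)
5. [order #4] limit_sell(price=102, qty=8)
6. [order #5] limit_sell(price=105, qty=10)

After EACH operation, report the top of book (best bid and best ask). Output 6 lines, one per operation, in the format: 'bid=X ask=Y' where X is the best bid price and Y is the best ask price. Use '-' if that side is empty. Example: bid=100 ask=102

After op 1 [order #1] limit_buy(price=101, qty=5): fills=none; bids=[#1:5@101] asks=[-]
After op 2 cancel(order #1): fills=none; bids=[-] asks=[-]
After op 3 [order #2] limit_buy(price=97, qty=5): fills=none; bids=[#2:5@97] asks=[-]
After op 4 [order #3] market_buy(qty=3): fills=none; bids=[#2:5@97] asks=[-]
After op 5 [order #4] limit_sell(price=102, qty=8): fills=none; bids=[#2:5@97] asks=[#4:8@102]
After op 6 [order #5] limit_sell(price=105, qty=10): fills=none; bids=[#2:5@97] asks=[#4:8@102 #5:10@105]

Answer: bid=101 ask=-
bid=- ask=-
bid=97 ask=-
bid=97 ask=-
bid=97 ask=102
bid=97 ask=102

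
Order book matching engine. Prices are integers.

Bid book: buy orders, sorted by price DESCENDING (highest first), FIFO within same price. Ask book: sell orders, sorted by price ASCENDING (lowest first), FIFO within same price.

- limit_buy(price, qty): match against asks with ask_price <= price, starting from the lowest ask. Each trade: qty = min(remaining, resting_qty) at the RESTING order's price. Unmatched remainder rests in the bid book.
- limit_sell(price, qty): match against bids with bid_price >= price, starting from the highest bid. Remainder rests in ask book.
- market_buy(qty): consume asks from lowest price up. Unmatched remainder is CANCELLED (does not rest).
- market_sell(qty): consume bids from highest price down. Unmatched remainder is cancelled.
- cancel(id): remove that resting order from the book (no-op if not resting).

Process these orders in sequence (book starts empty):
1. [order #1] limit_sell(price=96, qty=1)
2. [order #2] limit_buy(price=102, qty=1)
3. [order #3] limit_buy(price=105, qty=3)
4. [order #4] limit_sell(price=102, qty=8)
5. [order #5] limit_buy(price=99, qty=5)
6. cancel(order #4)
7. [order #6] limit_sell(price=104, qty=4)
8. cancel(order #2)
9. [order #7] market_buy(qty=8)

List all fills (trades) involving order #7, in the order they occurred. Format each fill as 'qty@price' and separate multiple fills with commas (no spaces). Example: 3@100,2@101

Answer: 4@104

Derivation:
After op 1 [order #1] limit_sell(price=96, qty=1): fills=none; bids=[-] asks=[#1:1@96]
After op 2 [order #2] limit_buy(price=102, qty=1): fills=#2x#1:1@96; bids=[-] asks=[-]
After op 3 [order #3] limit_buy(price=105, qty=3): fills=none; bids=[#3:3@105] asks=[-]
After op 4 [order #4] limit_sell(price=102, qty=8): fills=#3x#4:3@105; bids=[-] asks=[#4:5@102]
After op 5 [order #5] limit_buy(price=99, qty=5): fills=none; bids=[#5:5@99] asks=[#4:5@102]
After op 6 cancel(order #4): fills=none; bids=[#5:5@99] asks=[-]
After op 7 [order #6] limit_sell(price=104, qty=4): fills=none; bids=[#5:5@99] asks=[#6:4@104]
After op 8 cancel(order #2): fills=none; bids=[#5:5@99] asks=[#6:4@104]
After op 9 [order #7] market_buy(qty=8): fills=#7x#6:4@104; bids=[#5:5@99] asks=[-]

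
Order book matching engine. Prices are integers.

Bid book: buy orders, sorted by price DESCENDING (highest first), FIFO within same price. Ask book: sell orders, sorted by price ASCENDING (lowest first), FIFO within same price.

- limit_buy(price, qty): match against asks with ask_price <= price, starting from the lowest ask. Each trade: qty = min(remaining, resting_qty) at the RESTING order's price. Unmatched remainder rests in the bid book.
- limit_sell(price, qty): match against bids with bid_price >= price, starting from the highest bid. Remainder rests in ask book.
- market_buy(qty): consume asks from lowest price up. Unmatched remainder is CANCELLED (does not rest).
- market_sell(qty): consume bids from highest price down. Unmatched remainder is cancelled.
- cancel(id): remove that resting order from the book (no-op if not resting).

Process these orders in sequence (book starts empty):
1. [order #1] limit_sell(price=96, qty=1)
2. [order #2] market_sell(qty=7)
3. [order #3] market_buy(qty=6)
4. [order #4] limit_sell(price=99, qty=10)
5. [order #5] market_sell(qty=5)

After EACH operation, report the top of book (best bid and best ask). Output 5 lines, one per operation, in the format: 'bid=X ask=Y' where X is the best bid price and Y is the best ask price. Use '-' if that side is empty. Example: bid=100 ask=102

Answer: bid=- ask=96
bid=- ask=96
bid=- ask=-
bid=- ask=99
bid=- ask=99

Derivation:
After op 1 [order #1] limit_sell(price=96, qty=1): fills=none; bids=[-] asks=[#1:1@96]
After op 2 [order #2] market_sell(qty=7): fills=none; bids=[-] asks=[#1:1@96]
After op 3 [order #3] market_buy(qty=6): fills=#3x#1:1@96; bids=[-] asks=[-]
After op 4 [order #4] limit_sell(price=99, qty=10): fills=none; bids=[-] asks=[#4:10@99]
After op 5 [order #5] market_sell(qty=5): fills=none; bids=[-] asks=[#4:10@99]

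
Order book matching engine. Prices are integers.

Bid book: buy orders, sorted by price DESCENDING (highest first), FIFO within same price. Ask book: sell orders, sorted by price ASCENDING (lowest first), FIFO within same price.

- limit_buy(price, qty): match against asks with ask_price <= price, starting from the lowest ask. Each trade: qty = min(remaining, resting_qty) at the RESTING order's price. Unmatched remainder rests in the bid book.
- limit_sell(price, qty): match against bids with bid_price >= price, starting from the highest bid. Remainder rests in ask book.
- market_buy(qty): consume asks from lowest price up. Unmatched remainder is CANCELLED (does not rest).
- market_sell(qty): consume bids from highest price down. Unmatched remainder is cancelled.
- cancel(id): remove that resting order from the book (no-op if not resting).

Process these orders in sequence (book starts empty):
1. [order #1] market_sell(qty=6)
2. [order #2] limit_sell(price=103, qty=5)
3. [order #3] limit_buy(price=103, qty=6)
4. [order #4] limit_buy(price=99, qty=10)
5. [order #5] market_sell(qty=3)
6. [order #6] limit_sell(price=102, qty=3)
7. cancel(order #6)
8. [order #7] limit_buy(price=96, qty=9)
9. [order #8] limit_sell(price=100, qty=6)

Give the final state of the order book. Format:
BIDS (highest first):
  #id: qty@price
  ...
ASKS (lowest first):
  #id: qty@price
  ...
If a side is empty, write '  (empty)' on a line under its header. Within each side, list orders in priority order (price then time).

Answer: BIDS (highest first):
  #4: 8@99
  #7: 9@96
ASKS (lowest first):
  #8: 6@100

Derivation:
After op 1 [order #1] market_sell(qty=6): fills=none; bids=[-] asks=[-]
After op 2 [order #2] limit_sell(price=103, qty=5): fills=none; bids=[-] asks=[#2:5@103]
After op 3 [order #3] limit_buy(price=103, qty=6): fills=#3x#2:5@103; bids=[#3:1@103] asks=[-]
After op 4 [order #4] limit_buy(price=99, qty=10): fills=none; bids=[#3:1@103 #4:10@99] asks=[-]
After op 5 [order #5] market_sell(qty=3): fills=#3x#5:1@103 #4x#5:2@99; bids=[#4:8@99] asks=[-]
After op 6 [order #6] limit_sell(price=102, qty=3): fills=none; bids=[#4:8@99] asks=[#6:3@102]
After op 7 cancel(order #6): fills=none; bids=[#4:8@99] asks=[-]
After op 8 [order #7] limit_buy(price=96, qty=9): fills=none; bids=[#4:8@99 #7:9@96] asks=[-]
After op 9 [order #8] limit_sell(price=100, qty=6): fills=none; bids=[#4:8@99 #7:9@96] asks=[#8:6@100]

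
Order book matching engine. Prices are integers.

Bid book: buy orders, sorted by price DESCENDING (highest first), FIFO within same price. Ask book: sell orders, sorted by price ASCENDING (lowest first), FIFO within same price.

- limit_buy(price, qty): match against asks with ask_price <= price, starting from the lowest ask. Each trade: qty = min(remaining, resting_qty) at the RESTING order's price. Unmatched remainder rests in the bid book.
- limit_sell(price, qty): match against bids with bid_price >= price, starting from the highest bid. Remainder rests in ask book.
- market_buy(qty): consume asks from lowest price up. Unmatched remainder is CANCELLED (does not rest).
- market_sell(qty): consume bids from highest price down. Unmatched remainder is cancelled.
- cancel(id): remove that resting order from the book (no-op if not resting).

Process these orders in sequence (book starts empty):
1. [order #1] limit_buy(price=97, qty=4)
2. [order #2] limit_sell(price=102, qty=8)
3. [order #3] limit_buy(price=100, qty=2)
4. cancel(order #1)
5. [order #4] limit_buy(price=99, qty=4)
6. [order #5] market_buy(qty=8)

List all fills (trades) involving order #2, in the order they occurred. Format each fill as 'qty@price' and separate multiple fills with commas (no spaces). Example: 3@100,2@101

After op 1 [order #1] limit_buy(price=97, qty=4): fills=none; bids=[#1:4@97] asks=[-]
After op 2 [order #2] limit_sell(price=102, qty=8): fills=none; bids=[#1:4@97] asks=[#2:8@102]
After op 3 [order #3] limit_buy(price=100, qty=2): fills=none; bids=[#3:2@100 #1:4@97] asks=[#2:8@102]
After op 4 cancel(order #1): fills=none; bids=[#3:2@100] asks=[#2:8@102]
After op 5 [order #4] limit_buy(price=99, qty=4): fills=none; bids=[#3:2@100 #4:4@99] asks=[#2:8@102]
After op 6 [order #5] market_buy(qty=8): fills=#5x#2:8@102; bids=[#3:2@100 #4:4@99] asks=[-]

Answer: 8@102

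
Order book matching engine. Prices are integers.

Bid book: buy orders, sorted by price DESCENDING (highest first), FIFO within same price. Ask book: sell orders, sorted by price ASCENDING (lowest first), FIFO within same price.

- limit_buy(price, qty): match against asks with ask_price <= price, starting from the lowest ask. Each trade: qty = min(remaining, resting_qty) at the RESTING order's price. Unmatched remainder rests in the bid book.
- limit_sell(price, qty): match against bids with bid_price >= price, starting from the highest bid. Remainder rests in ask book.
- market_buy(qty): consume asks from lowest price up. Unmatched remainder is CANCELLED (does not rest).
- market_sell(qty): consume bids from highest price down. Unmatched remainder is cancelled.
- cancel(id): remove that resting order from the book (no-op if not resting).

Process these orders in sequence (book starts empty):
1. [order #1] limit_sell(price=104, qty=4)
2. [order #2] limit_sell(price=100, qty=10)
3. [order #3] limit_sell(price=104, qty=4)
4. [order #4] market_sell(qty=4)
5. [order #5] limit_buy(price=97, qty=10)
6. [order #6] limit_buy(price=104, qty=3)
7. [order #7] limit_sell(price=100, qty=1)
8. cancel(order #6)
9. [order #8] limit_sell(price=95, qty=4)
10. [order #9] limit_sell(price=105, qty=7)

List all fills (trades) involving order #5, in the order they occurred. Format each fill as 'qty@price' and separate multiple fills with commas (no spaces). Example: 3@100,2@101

Answer: 4@97

Derivation:
After op 1 [order #1] limit_sell(price=104, qty=4): fills=none; bids=[-] asks=[#1:4@104]
After op 2 [order #2] limit_sell(price=100, qty=10): fills=none; bids=[-] asks=[#2:10@100 #1:4@104]
After op 3 [order #3] limit_sell(price=104, qty=4): fills=none; bids=[-] asks=[#2:10@100 #1:4@104 #3:4@104]
After op 4 [order #4] market_sell(qty=4): fills=none; bids=[-] asks=[#2:10@100 #1:4@104 #3:4@104]
After op 5 [order #5] limit_buy(price=97, qty=10): fills=none; bids=[#5:10@97] asks=[#2:10@100 #1:4@104 #3:4@104]
After op 6 [order #6] limit_buy(price=104, qty=3): fills=#6x#2:3@100; bids=[#5:10@97] asks=[#2:7@100 #1:4@104 #3:4@104]
After op 7 [order #7] limit_sell(price=100, qty=1): fills=none; bids=[#5:10@97] asks=[#2:7@100 #7:1@100 #1:4@104 #3:4@104]
After op 8 cancel(order #6): fills=none; bids=[#5:10@97] asks=[#2:7@100 #7:1@100 #1:4@104 #3:4@104]
After op 9 [order #8] limit_sell(price=95, qty=4): fills=#5x#8:4@97; bids=[#5:6@97] asks=[#2:7@100 #7:1@100 #1:4@104 #3:4@104]
After op 10 [order #9] limit_sell(price=105, qty=7): fills=none; bids=[#5:6@97] asks=[#2:7@100 #7:1@100 #1:4@104 #3:4@104 #9:7@105]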